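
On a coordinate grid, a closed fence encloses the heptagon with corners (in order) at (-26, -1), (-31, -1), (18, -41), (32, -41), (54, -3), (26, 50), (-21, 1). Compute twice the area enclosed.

7877

The shoelace formula gives twice the area as |[(-26)·(-1) − (-31)·(-1)] + [(-31)·(-41) − 18·(-1)] + [18·(-41) − 32·(-41)] + [32·(-3) − 54·(-41)] + [54·50 − 26·(-3)] + [26·1 − (-21)·50] + [(-21)·(-1) − (-26)·1]| = 7877, so the area is 3938.5.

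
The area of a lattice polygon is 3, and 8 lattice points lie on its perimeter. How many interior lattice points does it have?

Pick's theorem A = I + B/2 − 1 rearranges to I = A − B/2 + 1 = 3 − 8/2 + 1 = 0.

0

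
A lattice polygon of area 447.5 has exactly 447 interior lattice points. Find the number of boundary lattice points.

Pick's theorem gives A = I + B/2 − 1, so B = 2(A − I + 1) = 2(447.5 − 447 + 1) = 3.

3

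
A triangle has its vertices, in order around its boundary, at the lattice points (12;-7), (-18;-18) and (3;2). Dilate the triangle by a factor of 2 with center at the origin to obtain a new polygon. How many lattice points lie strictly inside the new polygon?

The shoelace formula gives twice the area as |[12·(-18) − (-18)·(-7)] + [(-18)·2 − 3·(-18)] + [3·(-7) − 12·2]| = 369, so the area is 184.5.
Summing gcd(|Δx|,|Δy|) over the edges gives the boundary count: gcd(30,11) + gcd(21,20) + gcd(9,9) = 1+1+9 = 11.
Scaling by 2 multiplies the area by 2² = 4 (so the new area is 738) and multiplies the boundary lattice-point count by 2, giving 22.
By Pick's theorem, the interior count of the dilated polygon is 738 − 22/2 + 1 = 728.

728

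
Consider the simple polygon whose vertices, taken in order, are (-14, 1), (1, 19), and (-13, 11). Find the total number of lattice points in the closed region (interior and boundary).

70

The shoelace formula gives twice the area as |((-14)·19 − 1·1) + (1·11 − (-13)·19) + ((-13)·1 − (-14)·11)| = 132, so the area is 66.
The number of boundary lattice points is Σ gcd(|Δx|,|Δy|) = gcd(15,18) + gcd(14,8) + gcd(1,10) = 3+2+1 = 6.
Pick's theorem gives I = A − B/2 + 1 = 66 − 6/2 + 1 = 64, so the closed region contains I + B = 64 + 6 = 70 lattice points.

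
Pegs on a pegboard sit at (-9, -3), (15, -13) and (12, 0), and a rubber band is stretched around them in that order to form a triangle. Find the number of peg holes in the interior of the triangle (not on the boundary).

The shoelace formula gives twice the area as |[(-9)·(-13) − 15·(-3)] + [15·0 − 12·(-13)] + [12·(-3) − (-9)·0]| = 282, so the area is 141.
Along each edge there are gcd(|Δx|,|Δy|)+1 lattice points, so counting each shared vertex once the boundary has gcd(24,10) + gcd(3,13) + gcd(21,3) = 2+1+3 = 6.
By Pick's theorem A = I + B/2 − 1, so I = 141 − 6/2 + 1 = 139.

139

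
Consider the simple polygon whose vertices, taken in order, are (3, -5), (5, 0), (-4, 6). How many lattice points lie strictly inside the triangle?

27

The shoelace formula gives twice the area as |(3·0 − 5·(-5)) + (5·6 − (-4)·0) + ((-4)·(-5) − 3·6)| = 57, so the area is 28.5.
Along each edge there are gcd(|Δx|,|Δy|)+1 lattice points, so counting each shared vertex once the boundary has gcd(2,5) + gcd(9,6) + gcd(7,11) = 1+3+1 = 5.
Pick's theorem gives I = A − B/2 + 1 = 28.5 − 5/2 + 1 = 27.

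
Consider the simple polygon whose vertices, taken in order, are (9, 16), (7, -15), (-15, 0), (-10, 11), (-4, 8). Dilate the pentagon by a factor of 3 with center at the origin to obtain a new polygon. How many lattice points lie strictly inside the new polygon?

3631

The shoelace formula gives twice the area as |(9·(-15) − 7·16) + (7·0 − (-15)·(-15)) + ((-15)·11 − (-10)·0) + ((-10)·8 − (-4)·11) + ((-4)·16 − 9·8)| = 809, so the area is 404.5.
Along each edge there are gcd(|Δx|,|Δy|)+1 lattice points, so counting each shared vertex once the boundary has gcd(2,31) + gcd(22,15) + gcd(5,11) + gcd(6,3) + gcd(13,8) = 1+1+1+3+1 = 7.
Scaling by 3 multiplies the area by 3² = 9 (so the new area is 7281/2) and multiplies the boundary lattice-point count by 3, giving 21.
By Pick's theorem, the interior count of the dilated polygon is 7281/2 − 21/2 + 1 = 3631.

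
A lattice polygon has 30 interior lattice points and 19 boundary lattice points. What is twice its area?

Pick's theorem states A = I + B/2 − 1, so A = 30 + 19/2 − 1 = 77/2.
Hence 2A = 77.

77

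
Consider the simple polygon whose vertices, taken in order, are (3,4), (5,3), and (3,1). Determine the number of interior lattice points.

Using the shoelace formula, 2A = |(3·3 − 5·4) + (5·1 − 3·3) + (3·4 − 3·1)| = 6, so the area is 3.
Summing gcd(|Δx|,|Δy|) over the edges gives the boundary count: gcd(2,1) + gcd(2,2) + gcd(0,3) = 1+2+3 = 6.
Pick's theorem gives I = A − B/2 + 1 = 3 − 6/2 + 1 = 1.

1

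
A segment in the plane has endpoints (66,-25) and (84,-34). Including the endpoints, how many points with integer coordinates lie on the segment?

The number of lattice points on a segment between lattice points is gcd(|Δx|,|Δy|) + 1 = gcd(18,9) + 1 = 9 + 1 = 10.

10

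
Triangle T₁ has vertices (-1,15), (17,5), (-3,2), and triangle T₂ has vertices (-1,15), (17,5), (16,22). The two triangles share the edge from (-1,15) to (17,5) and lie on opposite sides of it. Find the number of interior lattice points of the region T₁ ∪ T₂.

274

The union is the simple quadrilateral with vertices (-1,15), (-3,2), (17,5), (16,22) in order.
Using the shoelace formula, 2A = |[(-1)·2 − (-3)·15] + [(-3)·5 − 17·2] + [17·22 − 16·5] + [16·15 − (-1)·22]| = 550, so the area is 275.
Along each edge there are gcd(|Δx|,|Δy|)+1 lattice points, so counting each shared vertex once the boundary has gcd(2,13) + gcd(20,3) + gcd(1,17) + gcd(17,7) = 1+1+1+1 = 4.
By Pick's theorem I = A − B/2 + 1 = 275 − 4/2 + 1 = 274.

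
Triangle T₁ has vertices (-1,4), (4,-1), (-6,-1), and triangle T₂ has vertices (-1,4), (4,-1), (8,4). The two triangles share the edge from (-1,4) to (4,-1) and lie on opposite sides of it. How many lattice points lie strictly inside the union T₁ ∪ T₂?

36

The union is the simple quadrilateral with vertices (-1,4), (-6,-1), (4,-1), (8,4) in order.
By the shoelace formula, twice the signed area is |((-1)·(-1) − (-6)·4) + ((-6)·(-1) − 4·(-1)) + (4·4 − 8·(-1)) + (8·4 − (-1)·4)| = 95, so the area is 47.5.
Along each edge there are gcd(|Δx|,|Δy|)+1 lattice points, so counting each shared vertex once the boundary has gcd(5,5) + gcd(10,0) + gcd(4,5) + gcd(9,0) = 5+10+1+9 = 25.
By Pick's theorem I = A − B/2 + 1 = 47.5 − 25/2 + 1 = 36.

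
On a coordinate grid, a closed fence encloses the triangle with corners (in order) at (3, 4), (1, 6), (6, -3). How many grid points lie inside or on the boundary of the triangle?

7

Using the shoelace formula, 2A = |[3·6 − 1·4] + [1·(-3) − 6·6] + [6·4 − 3·(-3)]| = 8, so the area is 4.
Summing gcd(|Δx|,|Δy|) over the edges gives the boundary count: gcd(2,2) + gcd(5,9) + gcd(3,7) = 2+1+1 = 4.
Pick's theorem gives I = A − B/2 + 1 = 4 − 4/2 + 1 = 3, so the closed region contains I + B = 3 + 4 = 7 lattice points.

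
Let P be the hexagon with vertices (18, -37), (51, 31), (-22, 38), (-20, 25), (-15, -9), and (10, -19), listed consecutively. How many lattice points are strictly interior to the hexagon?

3084

Using the shoelace formula, 2A = |(18·31 − 51·(-37)) + (51·38 − (-22)·31) + ((-22)·25 − (-20)·38) + ((-20)·(-9) − (-15)·25) + ((-15)·(-19) − 10·(-9)) + (10·(-37) − 18·(-19))| = 6177, so the area is 6177/2.
The number of boundary lattice points is Σ gcd(|Δx|,|Δy|) = gcd(33,68) + gcd(73,7) + gcd(2,13) + gcd(5,34) + gcd(25,10) + gcd(8,18) = 1+1+1+1+5+2 = 11.
Pick's theorem gives I = A − B/2 + 1 = 6177/2 − 11/2 + 1 = 3084.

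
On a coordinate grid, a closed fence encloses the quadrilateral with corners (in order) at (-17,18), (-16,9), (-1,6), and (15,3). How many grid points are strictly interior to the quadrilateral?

By the shoelace formula, twice the signed area is |[(-17)·9 − (-16)·18] + [(-16)·6 − (-1)·9] + [(-1)·3 − 15·6] + [15·18 − (-17)·3]| = 276, so the area is 138.
Along each edge there are gcd(|Δx|,|Δy|)+1 lattice points, so counting each shared vertex once the boundary has gcd(1,9) + gcd(15,3) + gcd(16,3) + gcd(32,15) = 1+3+1+1 = 6.
Pick's theorem gives I = A − B/2 + 1 = 138 − 6/2 + 1 = 136.

136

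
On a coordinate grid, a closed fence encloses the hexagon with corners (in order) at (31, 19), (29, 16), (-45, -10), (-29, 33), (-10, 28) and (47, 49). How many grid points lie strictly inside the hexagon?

2153

Using the shoelace formula, 2A = |[31·16 − 29·19] + [29·(-10) − (-45)·16] + [(-45)·33 − (-29)·(-10)] + [(-29)·28 − (-10)·33] + [(-10)·49 − 47·28] + [47·19 − 31·49]| = 4314, so the area is 2157.
The number of boundary lattice points is Σ gcd(|Δx|,|Δy|) = gcd(2,3) + gcd(74,26) + gcd(16,43) + gcd(19,5) + gcd(57,21) + gcd(16,30) = 1+2+1+1+3+2 = 10.
By Pick's theorem A = I + B/2 − 1, so I = 2157 − 10/2 + 1 = 2153.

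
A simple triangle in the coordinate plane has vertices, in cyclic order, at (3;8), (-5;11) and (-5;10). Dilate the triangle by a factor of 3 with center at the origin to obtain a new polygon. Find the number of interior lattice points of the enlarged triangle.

31

Using the shoelace formula, 2A = |(3·11 − (-5)·8) + ((-5)·10 − (-5)·11) + ((-5)·8 − 3·10)| = 8, so the area is 4.
Summing gcd(|Δx|,|Δy|) over the edges gives the boundary count: gcd(8,3) + gcd(0,1) + gcd(8,2) = 1+1+2 = 4.
Scaling by 3 multiplies the area by 3² = 9 (so the new area is 36) and multiplies the boundary lattice-point count by 3, giving 12.
By Pick's theorem, the interior count of the dilated polygon is 36 − 12/2 + 1 = 31.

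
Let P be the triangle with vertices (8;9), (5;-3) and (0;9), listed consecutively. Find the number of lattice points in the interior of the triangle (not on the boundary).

43

Using the shoelace formula, 2A = |(8·(-3) − 5·9) + (5·9 − 0·(-3)) + (0·9 − 8·9)| = 96, so the area is 48.
Along each edge there are gcd(|Δx|,|Δy|)+1 lattice points, so counting each shared vertex once the boundary has gcd(3,12) + gcd(5,12) + gcd(8,0) = 3+1+8 = 12.
By Pick's theorem A = I + B/2 − 1, so I = 48 − 12/2 + 1 = 43.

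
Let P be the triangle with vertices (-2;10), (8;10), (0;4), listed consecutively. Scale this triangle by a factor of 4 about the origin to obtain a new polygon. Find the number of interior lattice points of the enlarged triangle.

The shoelace formula gives twice the area as |[(-2)·10 − 8·10] + [8·4 − 0·10] + [0·10 − (-2)·4]| = 60, so the area is 30.
The number of boundary lattice points is Σ gcd(|Δx|,|Δy|) = gcd(10,0) + gcd(8,6) + gcd(2,6) = 10+2+2 = 14.
Scaling by 4 multiplies the area by 4² = 16 (so the new area is 480) and multiplies the boundary lattice-point count by 4, giving 56.
By Pick's theorem, the interior count of the dilated polygon is 480 − 56/2 + 1 = 453.

453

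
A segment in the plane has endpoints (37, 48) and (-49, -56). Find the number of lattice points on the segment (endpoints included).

3

The number of lattice points on a segment between lattice points is gcd(|Δx|,|Δy|) + 1 = gcd(86,104) + 1 = 2 + 1 = 3.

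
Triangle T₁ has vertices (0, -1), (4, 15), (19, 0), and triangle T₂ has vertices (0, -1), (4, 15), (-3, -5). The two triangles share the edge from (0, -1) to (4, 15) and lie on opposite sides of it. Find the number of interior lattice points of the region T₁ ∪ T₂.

158

The union is the simple quadrilateral with vertices (0, -1), (19, 0), (4, 15), (-3, -5) in order.
By the shoelace formula, twice the signed area is |[0·0 − 19·(-1)] + [19·15 − 4·0] + [4·(-5) − (-3)·15] + [(-3)·(-1) − 0·(-5)]| = 332, so the area is 166.
Along each edge there are gcd(|Δx|,|Δy|)+1 lattice points, so counting each shared vertex once the boundary has gcd(19,1) + gcd(15,15) + gcd(7,20) + gcd(3,4) = 1+15+1+1 = 18.
By Pick's theorem I = A − B/2 + 1 = 166 − 18/2 + 1 = 158.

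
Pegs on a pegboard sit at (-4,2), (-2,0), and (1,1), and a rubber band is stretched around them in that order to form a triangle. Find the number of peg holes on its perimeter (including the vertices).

4

The number of boundary lattice points is Σ gcd(|Δx|,|Δy|) = gcd(2,2) + gcd(3,1) + gcd(5,1) = 2+1+1 = 4.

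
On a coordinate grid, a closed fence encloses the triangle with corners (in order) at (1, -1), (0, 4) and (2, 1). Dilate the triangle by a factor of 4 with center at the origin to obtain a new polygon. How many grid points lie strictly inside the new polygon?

51

Using the shoelace formula, 2A = |(1·4 − 0·(-1)) + (0·1 − 2·4) + (2·(-1) − 1·1)| = 7, so the area is 7/2.
Summing gcd(|Δx|,|Δy|) over the edges gives the boundary count: gcd(1,5) + gcd(2,3) + gcd(1,2) = 1+1+1 = 3.
Scaling by 4 multiplies the area by 4² = 16 (so the new area is 56) and multiplies the boundary lattice-point count by 4, giving 12.
By Pick's theorem, the interior count of the dilated polygon is 56 − 12/2 + 1 = 51.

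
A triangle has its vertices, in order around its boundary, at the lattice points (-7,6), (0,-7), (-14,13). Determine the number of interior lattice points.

17

By the shoelace formula, twice the signed area is |[(-7)·(-7) − 0·6] + [0·13 − (-14)·(-7)] + [(-14)·6 − (-7)·13]| = 42, so the area is 21.
Summing gcd(|Δx|,|Δy|) over the edges gives the boundary count: gcd(7,13) + gcd(14,20) + gcd(7,7) = 1+2+7 = 10.
Pick's theorem gives I = A − B/2 + 1 = 21 − 10/2 + 1 = 17.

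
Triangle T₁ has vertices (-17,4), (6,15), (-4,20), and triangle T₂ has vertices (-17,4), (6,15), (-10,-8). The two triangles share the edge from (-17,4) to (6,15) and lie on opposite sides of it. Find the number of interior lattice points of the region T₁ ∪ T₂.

The union is the simple quadrilateral with vertices (-17,4), (-4,20), (6,15), (-10,-8) in order.
Using the shoelace formula, 2A = |[(-17)·20 − (-4)·4] + [(-4)·15 − 6·20] + [6·(-8) − (-10)·15] + [(-10)·4 − (-17)·(-8)]| = 578, so the area is 289.
The number of boundary lattice points is Σ gcd(|Δx|,|Δy|) = gcd(13,16) + gcd(10,5) + gcd(16,23) + gcd(7,12) = 1+5+1+1 = 8.
By Pick's theorem I = A − B/2 + 1 = 289 − 8/2 + 1 = 286.

286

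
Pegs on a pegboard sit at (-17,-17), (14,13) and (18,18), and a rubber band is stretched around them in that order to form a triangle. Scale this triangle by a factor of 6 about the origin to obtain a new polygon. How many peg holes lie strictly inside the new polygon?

520

Using the shoelace formula, 2A = |[(-17)·13 − 14·(-17)] + [14·18 − 18·13] + [18·(-17) − (-17)·18]| = 35, so the area is 35/2.
Along each edge there are gcd(|Δx|,|Δy|)+1 lattice points, so counting each shared vertex once the boundary has gcd(31,30) + gcd(4,5) + gcd(35,35) = 1+1+35 = 37.
Scaling by 6 multiplies the area by 6² = 36 (so the new area is 630) and multiplies the boundary lattice-point count by 6, giving 222.
By Pick's theorem, the interior count of the dilated polygon is 630 − 222/2 + 1 = 520.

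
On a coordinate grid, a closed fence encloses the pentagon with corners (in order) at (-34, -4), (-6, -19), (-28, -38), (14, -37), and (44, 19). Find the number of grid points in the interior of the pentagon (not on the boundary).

2123

Using the shoelace formula, 2A = |((-34)·(-19) − (-6)·(-4)) + ((-6)·(-38) − (-28)·(-19)) + ((-28)·(-37) − 14·(-38)) + (14·19 − 44·(-37)) + (44·(-4) − (-34)·19)| = 4250, so the area is 2125.
The number of boundary lattice points is Σ gcd(|Δx|,|Δy|) = gcd(28,15) + gcd(22,19) + gcd(42,1) + gcd(30,56) + gcd(78,23) = 1+1+1+2+1 = 6.
By Pick's theorem A = I + B/2 − 1, so I = 2125 − 6/2 + 1 = 2123.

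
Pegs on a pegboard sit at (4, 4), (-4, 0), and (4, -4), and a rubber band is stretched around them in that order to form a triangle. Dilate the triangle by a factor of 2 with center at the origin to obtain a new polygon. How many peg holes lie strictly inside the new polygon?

113

By the shoelace formula, twice the signed area is |[4·0 − (-4)·4] + [(-4)·(-4) − 4·0] + [4·4 − 4·(-4)]| = 64, so the area is 32.
Along each edge there are gcd(|Δx|,|Δy|)+1 lattice points, so counting each shared vertex once the boundary has gcd(8,4) + gcd(8,4) + gcd(0,8) = 4+4+8 = 16.
Scaling by 2 multiplies the area by 2² = 4 (so the new area is 128) and multiplies the boundary lattice-point count by 2, giving 32.
By Pick's theorem, the interior count of the dilated polygon is 128 − 32/2 + 1 = 113.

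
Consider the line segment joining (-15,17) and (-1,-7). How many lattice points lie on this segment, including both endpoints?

3

The number of lattice points on a segment between lattice points is gcd(|Δx|,|Δy|) + 1 = gcd(14,24) + 1 = 2 + 1 = 3.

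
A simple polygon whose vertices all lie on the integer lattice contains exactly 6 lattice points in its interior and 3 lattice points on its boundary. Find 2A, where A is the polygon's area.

13

Pick's theorem states A = I + B/2 − 1, so A = 6 + 3/2 − 1 = 13/2.
Hence 2A = 13.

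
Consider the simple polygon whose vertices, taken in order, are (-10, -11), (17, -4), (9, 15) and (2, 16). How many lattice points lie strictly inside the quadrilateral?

383

Using the shoelace formula, 2A = |((-10)·(-4) − 17·(-11)) + (17·15 − 9·(-4)) + (9·16 − 2·15) + (2·(-11) − (-10)·16)| = 770, so the area is 385.
Summing gcd(|Δx|,|Δy|) over the edges gives the boundary count: gcd(27,7) + gcd(8,19) + gcd(7,1) + gcd(12,27) = 1+1+1+3 = 6.
Pick's theorem gives I = A − B/2 + 1 = 385 − 6/2 + 1 = 383.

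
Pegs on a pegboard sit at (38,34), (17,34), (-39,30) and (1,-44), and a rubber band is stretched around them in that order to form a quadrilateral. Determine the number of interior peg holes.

Using the shoelace formula, 2A = |(38·34 − 17·34) + (17·30 − (-39)·34) + ((-39)·(-44) − 1·30) + (1·34 − 38·(-44))| = 5942, so the area is 2971.
The number of boundary lattice points is Σ gcd(|Δx|,|Δy|) = gcd(21,0) + gcd(56,4) + gcd(40,74) + gcd(37,78) = 21+4+2+1 = 28.
By Pick's theorem A = I + B/2 − 1, so I = 2971 − 28/2 + 1 = 2958.

2958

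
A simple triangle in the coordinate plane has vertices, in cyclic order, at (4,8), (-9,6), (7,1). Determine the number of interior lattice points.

Using the shoelace formula, 2A = |[4·6 − (-9)·8] + [(-9)·1 − 7·6] + [7·8 − 4·1]| = 97, so the area is 97/2.
Along each edge there are gcd(|Δx|,|Δy|)+1 lattice points, so counting each shared vertex once the boundary has gcd(13,2) + gcd(16,5) + gcd(3,7) = 1+1+1 = 3.
Pick's theorem gives I = A − B/2 + 1 = 97/2 − 3/2 + 1 = 48.

48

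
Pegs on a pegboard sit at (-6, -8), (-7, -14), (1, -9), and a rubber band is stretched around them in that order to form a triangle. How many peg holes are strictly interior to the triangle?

21

Using the shoelace formula, 2A = |((-6)·(-14) − (-7)·(-8)) + ((-7)·(-9) − 1·(-14)) + (1·(-8) − (-6)·(-9))| = 43, so the area is 43/2.
The number of boundary lattice points is Σ gcd(|Δx|,|Δy|) = gcd(1,6) + gcd(8,5) + gcd(7,1) = 1+1+1 = 3.
By Pick's theorem A = I + B/2 − 1, so I = 43/2 − 3/2 + 1 = 21.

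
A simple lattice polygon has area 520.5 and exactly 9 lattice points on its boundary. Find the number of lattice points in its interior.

517

From Pick's theorem, I = A − B/2 + 1 = 520.5 − 9/2 + 1 = 517.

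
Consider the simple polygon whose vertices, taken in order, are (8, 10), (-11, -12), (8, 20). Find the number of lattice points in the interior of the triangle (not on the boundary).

The shoelace formula gives twice the area as |[8·(-12) − (-11)·10] + [(-11)·20 − 8·(-12)] + [8·10 − 8·20]| = 190, so the area is 95.
The number of boundary lattice points is Σ gcd(|Δx|,|Δy|) = gcd(19,22) + gcd(19,32) + gcd(0,10) = 1+1+10 = 12.
Pick's theorem gives I = A − B/2 + 1 = 95 − 12/2 + 1 = 90.

90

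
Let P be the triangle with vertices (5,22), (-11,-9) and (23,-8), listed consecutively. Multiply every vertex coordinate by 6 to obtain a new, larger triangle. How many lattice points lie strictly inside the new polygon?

18661

By the shoelace formula, twice the signed area is |(5·(-9) − (-11)·22) + ((-11)·(-8) − 23·(-9)) + (23·22 − 5·(-8))| = 1038, so the area is 519.
The number of boundary lattice points is Σ gcd(|Δx|,|Δy|) = gcd(16,31) + gcd(34,1) + gcd(18,30) = 1+1+6 = 8.
Scaling by 6 multiplies the area by 6² = 36 (so the new area is 18684) and multiplies the boundary lattice-point count by 6, giving 48.
By Pick's theorem, the interior count of the dilated polygon is 18684 − 48/2 + 1 = 18661.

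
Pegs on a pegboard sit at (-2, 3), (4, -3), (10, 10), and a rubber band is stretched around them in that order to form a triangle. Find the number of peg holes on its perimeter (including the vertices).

Summing gcd(|Δx|,|Δy|) over the edges gives the boundary count: gcd(6,6) + gcd(6,13) + gcd(12,7) = 6+1+1 = 8.

8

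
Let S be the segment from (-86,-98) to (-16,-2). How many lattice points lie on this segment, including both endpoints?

The number of lattice points on a segment between lattice points is gcd(|Δx|,|Δy|) + 1 = gcd(70,96) + 1 = 2 + 1 = 3.

3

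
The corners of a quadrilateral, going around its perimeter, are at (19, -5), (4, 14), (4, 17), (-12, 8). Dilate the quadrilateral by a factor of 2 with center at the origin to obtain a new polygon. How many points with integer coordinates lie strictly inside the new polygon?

879

By the shoelace formula, twice the signed area is |(19·14 − 4·(-5)) + (4·17 − 4·14) + (4·8 − (-12)·17) + ((-12)·(-5) − 19·8)| = 442, so the area is 221.
The number of boundary lattice points is Σ gcd(|Δx|,|Δy|) = gcd(15,19) + gcd(0,3) + gcd(16,9) + gcd(31,13) = 1+3+1+1 = 6.
Scaling by 2 multiplies the area by 2² = 4 (so the new area is 884) and multiplies the boundary lattice-point count by 2, giving 12.
By Pick's theorem, the interior count of the dilated polygon is 884 − 12/2 + 1 = 879.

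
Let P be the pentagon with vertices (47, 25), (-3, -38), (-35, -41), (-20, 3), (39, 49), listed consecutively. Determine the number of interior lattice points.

3129

The shoelace formula gives twice the area as |(47·(-38) − (-3)·25) + ((-3)·(-41) − (-35)·(-38)) + ((-35)·3 − (-20)·(-41)) + ((-20)·49 − 39·3) + (39·25 − 47·49)| = 6268, so the area is 3134.
Along each edge there are gcd(|Δx|,|Δy|)+1 lattice points, so counting each shared vertex once the boundary has gcd(50,63) + gcd(32,3) + gcd(15,44) + gcd(59,46) + gcd(8,24) = 1+1+1+1+8 = 12.
By Pick's theorem A = I + B/2 − 1, so I = 3134 − 12/2 + 1 = 3129.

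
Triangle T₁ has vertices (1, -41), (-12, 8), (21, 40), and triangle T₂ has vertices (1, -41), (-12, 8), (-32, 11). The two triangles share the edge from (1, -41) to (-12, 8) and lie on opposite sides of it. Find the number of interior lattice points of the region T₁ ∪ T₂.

The union is the simple quadrilateral with vertices (1, -41), (21, 40), (-12, 8), (-32, 11) in order.
The shoelace formula gives twice the area as |[1·40 − 21·(-41)] + [21·8 − (-12)·40] + [(-12)·11 − (-32)·8] + [(-32)·(-41) − 1·11]| = 2974, so the area is 1487.
Summing gcd(|Δx|,|Δy|) over the edges gives the boundary count: gcd(20,81) + gcd(33,32) + gcd(20,3) + gcd(33,52) = 1+1+1+1 = 4.
By Pick's theorem I = A − B/2 + 1 = 1487 − 4/2 + 1 = 1486.

1486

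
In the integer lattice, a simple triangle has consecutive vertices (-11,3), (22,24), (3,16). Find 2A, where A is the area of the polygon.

135

The shoelace formula gives twice the area as |((-11)·24 − 22·3) + (22·16 − 3·24) + (3·3 − (-11)·16)| = 135, so the area is 135/2.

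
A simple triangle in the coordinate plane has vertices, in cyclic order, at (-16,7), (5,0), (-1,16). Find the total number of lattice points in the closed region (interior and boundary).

154

By the shoelace formula, twice the signed area is |((-16)·0 − 5·7) + (5·16 − (-1)·0) + ((-1)·7 − (-16)·16)| = 294, so the area is 147.
The number of boundary lattice points is Σ gcd(|Δx|,|Δy|) = gcd(21,7) + gcd(6,16) + gcd(15,9) = 7+2+3 = 12.
Pick's theorem gives I = A − B/2 + 1 = 147 − 12/2 + 1 = 142, so the closed region contains I + B = 142 + 12 = 154 lattice points.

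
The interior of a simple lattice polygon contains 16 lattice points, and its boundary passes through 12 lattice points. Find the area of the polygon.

Pick's theorem states A = I + B/2 − 1, so A = 16 + 12/2 − 1 = 21.

21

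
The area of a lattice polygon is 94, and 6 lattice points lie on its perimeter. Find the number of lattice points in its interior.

92

From Pick's theorem, I = A − B/2 + 1 = 94 − 6/2 + 1 = 92.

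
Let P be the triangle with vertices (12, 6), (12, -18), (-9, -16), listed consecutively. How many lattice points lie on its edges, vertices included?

26

The number of boundary lattice points is Σ gcd(|Δx|,|Δy|) = gcd(0,24) + gcd(21,2) + gcd(21,22) = 24+1+1 = 26.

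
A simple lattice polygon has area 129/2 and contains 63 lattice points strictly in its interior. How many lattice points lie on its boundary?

5

Pick's theorem gives A = I + B/2 − 1, so B = 2(A − I + 1) = 2(129/2 − 63 + 1) = 5.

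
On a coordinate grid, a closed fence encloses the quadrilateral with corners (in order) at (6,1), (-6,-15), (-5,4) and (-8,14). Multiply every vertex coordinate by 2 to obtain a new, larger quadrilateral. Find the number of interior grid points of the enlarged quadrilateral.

By the shoelace formula, twice the signed area is |[6·(-15) − (-6)·1] + [(-6)·4 − (-5)·(-15)] + [(-5)·14 − (-8)·4] + [(-8)·1 − 6·14]| = 313, so the area is 313/2.
Summing gcd(|Δx|,|Δy|) over the edges gives the boundary count: gcd(12,16) + gcd(1,19) + gcd(3,10) + gcd(14,13) = 4+1+1+1 = 7.
Scaling by 2 multiplies the area by 2² = 4 (so the new area is 626) and multiplies the boundary lattice-point count by 2, giving 14.
By Pick's theorem, the interior count of the dilated polygon is 626 − 14/2 + 1 = 620.

620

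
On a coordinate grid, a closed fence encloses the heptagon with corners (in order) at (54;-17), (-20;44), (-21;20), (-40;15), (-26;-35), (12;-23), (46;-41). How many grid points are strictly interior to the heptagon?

Using the shoelace formula, 2A = |[54·44 − (-20)·(-17)] + [(-20)·20 − (-21)·44] + [(-21)·15 − (-40)·20] + [(-40)·(-35) − (-26)·15] + [(-26)·(-23) − 12·(-35)] + [12·(-41) − 46·(-23)] + [46·(-17) − 54·(-41)]| = 7851, so the area is 7851/2.
The number of boundary lattice points is Σ gcd(|Δx|,|Δy|) = gcd(74,61) + gcd(1,24) + gcd(19,5) + gcd(14,50) + gcd(38,12) + gcd(34,18) + gcd(8,24) = 1+1+1+2+2+2+8 = 17.
By Pick's theorem A = I + B/2 − 1, so I = 7851/2 − 17/2 + 1 = 3918.

3918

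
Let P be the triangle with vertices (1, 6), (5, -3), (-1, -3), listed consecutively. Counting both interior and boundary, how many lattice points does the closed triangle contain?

By the shoelace formula, twice the signed area is |[1·(-3) − 5·6] + [5·(-3) − (-1)·(-3)] + [(-1)·6 − 1·(-3)]| = 54, so the area is 27.
The number of boundary lattice points is Σ gcd(|Δx|,|Δy|) = gcd(4,9) + gcd(6,0) + gcd(2,9) = 1+6+1 = 8.
Pick's theorem gives I = A − B/2 + 1 = 27 − 8/2 + 1 = 24, so the closed region contains I + B = 24 + 8 = 32 lattice points.

32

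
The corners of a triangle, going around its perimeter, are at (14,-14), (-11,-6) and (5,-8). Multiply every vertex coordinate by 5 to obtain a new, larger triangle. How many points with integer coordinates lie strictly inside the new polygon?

The shoelace formula gives twice the area as |[14·(-6) − (-11)·(-14)] + [(-11)·(-8) − 5·(-6)] + [5·(-14) − 14·(-8)]| = 78, so the area is 39.
Summing gcd(|Δx|,|Δy|) over the edges gives the boundary count: gcd(25,8) + gcd(16,2) + gcd(9,6) = 1+2+3 = 6.
Scaling by 5 multiplies the area by 5² = 25 (so the new area is 975) and multiplies the boundary lattice-point count by 5, giving 30.
By Pick's theorem, the interior count of the dilated polygon is 975 − 30/2 + 1 = 961.

961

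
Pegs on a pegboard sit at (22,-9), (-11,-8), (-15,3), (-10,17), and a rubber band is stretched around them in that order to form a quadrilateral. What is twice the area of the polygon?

937

Using the shoelace formula, 2A = |(22·(-8) − (-11)·(-9)) + ((-11)·3 − (-15)·(-8)) + ((-15)·17 − (-10)·3) + ((-10)·(-9) − 22·17)| = 937, so the area is 937/2.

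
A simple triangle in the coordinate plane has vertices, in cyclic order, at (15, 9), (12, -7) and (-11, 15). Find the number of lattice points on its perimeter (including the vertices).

4

The number of boundary lattice points is Σ gcd(|Δx|,|Δy|) = gcd(3,16) + gcd(23,22) + gcd(26,6) = 1+1+2 = 4.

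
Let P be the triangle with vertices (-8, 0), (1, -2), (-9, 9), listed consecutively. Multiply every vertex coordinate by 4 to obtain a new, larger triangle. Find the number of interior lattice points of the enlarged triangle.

627

Using the shoelace formula, 2A = |[(-8)·(-2) − 1·0] + [1·9 − (-9)·(-2)] + [(-9)·0 − (-8)·9]| = 79, so the area is 39.5.
The number of boundary lattice points is Σ gcd(|Δx|,|Δy|) = gcd(9,2) + gcd(10,11) + gcd(1,9) = 1+1+1 = 3.
Scaling by 4 multiplies the area by 4² = 16 (so the new area is 632) and multiplies the boundary lattice-point count by 4, giving 12.
By Pick's theorem, the interior count of the dilated polygon is 632 − 12/2 + 1 = 627.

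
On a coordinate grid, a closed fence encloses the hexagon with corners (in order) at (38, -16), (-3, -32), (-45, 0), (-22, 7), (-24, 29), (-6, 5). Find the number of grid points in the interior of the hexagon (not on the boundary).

1759

By the shoelace formula, twice the signed area is |(38·(-32) − (-3)·(-16)) + ((-3)·0 − (-45)·(-32)) + ((-45)·7 − (-22)·0) + ((-22)·29 − (-24)·7) + ((-24)·5 − (-6)·29) + ((-6)·(-16) − 38·5)| = 3529, so the area is 1764.5.
The number of boundary lattice points is Σ gcd(|Δx|,|Δy|) = gcd(41,16) + gcd(42,32) + gcd(23,7) + gcd(2,22) + gcd(18,24) + gcd(44,21) = 1+2+1+2+6+1 = 13.
By Pick's theorem A = I + B/2 − 1, so I = 1764.5 − 13/2 + 1 = 1759.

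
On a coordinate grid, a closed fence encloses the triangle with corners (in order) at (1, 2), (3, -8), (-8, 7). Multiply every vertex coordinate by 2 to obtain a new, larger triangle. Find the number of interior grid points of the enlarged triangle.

The shoelace formula gives twice the area as |(1·(-8) − 3·2) + (3·7 − (-8)·(-8)) + ((-8)·2 − 1·7)| = 80, so the area is 40.
Summing gcd(|Δx|,|Δy|) over the edges gives the boundary count: gcd(2,10) + gcd(11,15) + gcd(9,5) = 2+1+1 = 4.
Scaling by 2 multiplies the area by 2² = 4 (so the new area is 160) and multiplies the boundary lattice-point count by 2, giving 8.
By Pick's theorem, the interior count of the dilated polygon is 160 − 8/2 + 1 = 157.

157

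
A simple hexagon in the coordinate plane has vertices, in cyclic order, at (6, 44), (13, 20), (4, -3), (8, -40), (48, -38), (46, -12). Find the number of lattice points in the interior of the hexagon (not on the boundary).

2082

Using the shoelace formula, 2A = |(6·20 − 13·44) + (13·(-3) − 4·20) + (4·(-40) − 8·(-3)) + (8·(-38) − 48·(-40)) + (48·(-12) − 46·(-38)) + (46·44 − 6·(-12))| = 4177, so the area is 2088.5.
Along each edge there are gcd(|Δx|,|Δy|)+1 lattice points, so counting each shared vertex once the boundary has gcd(7,24) + gcd(9,23) + gcd(4,37) + gcd(40,2) + gcd(2,26) + gcd(40,56) = 1+1+1+2+2+8 = 15.
By Pick's theorem A = I + B/2 − 1, so I = 2088.5 − 15/2 + 1 = 2082.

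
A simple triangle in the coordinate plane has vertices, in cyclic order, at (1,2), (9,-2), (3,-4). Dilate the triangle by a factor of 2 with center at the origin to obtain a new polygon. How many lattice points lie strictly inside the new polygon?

73

Using the shoelace formula, 2A = |[1·(-2) − 9·2] + [9·(-4) − 3·(-2)] + [3·2 − 1·(-4)]| = 40, so the area is 20.
Along each edge there are gcd(|Δx|,|Δy|)+1 lattice points, so counting each shared vertex once the boundary has gcd(8,4) + gcd(6,2) + gcd(2,6) = 4+2+2 = 8.
Scaling by 2 multiplies the area by 2² = 4 (so the new area is 80) and multiplies the boundary lattice-point count by 2, giving 16.
By Pick's theorem, the interior count of the dilated polygon is 80 − 16/2 + 1 = 73.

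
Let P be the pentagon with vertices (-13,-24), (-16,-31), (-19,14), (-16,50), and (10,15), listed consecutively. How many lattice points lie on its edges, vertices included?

The number of boundary lattice points is Σ gcd(|Δx|,|Δy|) = gcd(3,7) + gcd(3,45) + gcd(3,36) + gcd(26,35) + gcd(23,39) = 1+3+3+1+1 = 9.

9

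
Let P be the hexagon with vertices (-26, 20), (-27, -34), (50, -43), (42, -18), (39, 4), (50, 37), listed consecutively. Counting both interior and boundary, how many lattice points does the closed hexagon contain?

4642

By the shoelace formula, twice the signed area is |[(-26)·(-34) − (-27)·20] + [(-27)·(-43) − 50·(-34)] + [50·(-18) − 42·(-43)] + [42·4 − 39·(-18)] + [39·37 − 50·4] + [50·20 − (-26)·37]| = 9266, so the area is 4633.
The number of boundary lattice points is Σ gcd(|Δx|,|Δy|) = gcd(1,54) + gcd(77,9) + gcd(8,25) + gcd(3,22) + gcd(11,33) + gcd(76,17) = 1+1+1+1+11+1 = 16.
Pick's theorem gives I = A − B/2 + 1 = 4633 − 16/2 + 1 = 4626, so the closed region contains I + B = 4626 + 16 = 4642 lattice points.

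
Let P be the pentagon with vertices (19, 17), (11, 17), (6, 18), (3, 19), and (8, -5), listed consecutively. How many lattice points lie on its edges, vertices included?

Summing gcd(|Δx|,|Δy|) over the edges gives the boundary count: gcd(8,0) + gcd(5,1) + gcd(3,1) + gcd(5,24) + gcd(11,22) = 8+1+1+1+11 = 22.

22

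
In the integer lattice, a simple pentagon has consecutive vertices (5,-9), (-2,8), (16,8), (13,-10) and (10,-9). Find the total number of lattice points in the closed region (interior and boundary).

239

Using the shoelace formula, 2A = |[5·8 − (-2)·(-9)] + [(-2)·8 − 16·8] + [16·(-10) − 13·8] + [13·(-9) − 10·(-10)] + [10·(-9) − 5·(-9)]| = 448, so the area is 224.
Summing gcd(|Δx|,|Δy|) over the edges gives the boundary count: gcd(7,17) + gcd(18,0) + gcd(3,18) + gcd(3,1) + gcd(5,0) = 1+18+3+1+5 = 28.
Pick's theorem gives I = A − B/2 + 1 = 224 − 28/2 + 1 = 211, so the closed region contains I + B = 211 + 28 = 239 lattice points.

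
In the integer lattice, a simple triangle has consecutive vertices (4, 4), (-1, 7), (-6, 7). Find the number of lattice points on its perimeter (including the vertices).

7

Summing gcd(|Δx|,|Δy|) over the edges gives the boundary count: gcd(5,3) + gcd(5,0) + gcd(10,3) = 1+5+1 = 7.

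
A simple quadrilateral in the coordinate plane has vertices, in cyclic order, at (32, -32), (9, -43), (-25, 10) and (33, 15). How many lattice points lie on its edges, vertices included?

4

Along each edge there are gcd(|Δx|,|Δy|)+1 lattice points, so counting each shared vertex once the boundary has gcd(23,11) + gcd(34,53) + gcd(58,5) + gcd(1,47) = 1+1+1+1 = 4.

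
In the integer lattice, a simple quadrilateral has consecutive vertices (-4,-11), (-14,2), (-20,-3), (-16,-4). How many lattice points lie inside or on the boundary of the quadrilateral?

By the shoelace formula, twice the signed area is |((-4)·2 − (-14)·(-11)) + ((-14)·(-3) − (-20)·2) + ((-20)·(-4) − (-16)·(-3)) + ((-16)·(-11) − (-4)·(-4))| = 112, so the area is 56.
Summing gcd(|Δx|,|Δy|) over the edges gives the boundary count: gcd(10,13) + gcd(6,5) + gcd(4,1) + gcd(12,7) = 1+1+1+1 = 4.
Pick's theorem gives I = A − B/2 + 1 = 56 − 4/2 + 1 = 55, so the closed region contains I + B = 55 + 4 = 59 lattice points.

59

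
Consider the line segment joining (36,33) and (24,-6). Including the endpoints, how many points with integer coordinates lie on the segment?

4

The number of lattice points on a segment between lattice points is gcd(|Δx|,|Δy|) + 1 = gcd(12,39) + 1 = 3 + 1 = 4.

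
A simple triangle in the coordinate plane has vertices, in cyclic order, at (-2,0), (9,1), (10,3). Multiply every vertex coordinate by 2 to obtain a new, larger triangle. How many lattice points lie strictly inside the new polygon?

38

The shoelace formula gives twice the area as |[(-2)·1 − 9·0] + [9·3 − 10·1] + [10·0 − (-2)·3]| = 21, so the area is 21/2.
Summing gcd(|Δx|,|Δy|) over the edges gives the boundary count: gcd(11,1) + gcd(1,2) + gcd(12,3) = 1+1+3 = 5.
Scaling by 2 multiplies the area by 2² = 4 (so the new area is 42) and multiplies the boundary lattice-point count by 2, giving 10.
By Pick's theorem, the interior count of the dilated polygon is 42 − 10/2 + 1 = 38.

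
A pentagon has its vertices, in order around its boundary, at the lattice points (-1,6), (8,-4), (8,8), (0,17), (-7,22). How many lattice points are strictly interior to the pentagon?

136

Using the shoelace formula, 2A = |((-1)·(-4) − 8·6) + (8·8 − 8·(-4)) + (8·17 − 0·8) + (0·22 − (-7)·17) + ((-7)·6 − (-1)·22)| = 287, so the area is 287/2.
Summing gcd(|Δx|,|Δy|) over the edges gives the boundary count: gcd(9,10) + gcd(0,12) + gcd(8,9) + gcd(7,5) + gcd(6,16) = 1+12+1+1+2 = 17.
By Pick's theorem A = I + B/2 − 1, so I = 287/2 − 17/2 + 1 = 136.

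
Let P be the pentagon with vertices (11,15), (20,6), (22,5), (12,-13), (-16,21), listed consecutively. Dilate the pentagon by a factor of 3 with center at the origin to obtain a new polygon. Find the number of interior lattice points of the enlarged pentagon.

Using the shoelace formula, 2A = |(11·6 − 20·15) + (20·5 − 22·6) + (22·(-13) − 12·5) + (12·21 − (-16)·(-13)) + ((-16)·15 − 11·21)| = 1039, so the area is 1039/2.
The number of boundary lattice points is Σ gcd(|Δx|,|Δy|) = gcd(9,9) + gcd(2,1) + gcd(10,18) + gcd(28,34) + gcd(27,6) = 9+1+2+2+3 = 17.
Scaling by 3 multiplies the area by 3² = 9 (so the new area is 9351/2) and multiplies the boundary lattice-point count by 3, giving 51.
By Pick's theorem, the interior count of the dilated polygon is 9351/2 − 51/2 + 1 = 4651.

4651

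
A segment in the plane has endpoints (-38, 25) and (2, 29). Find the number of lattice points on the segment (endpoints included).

5

The number of lattice points on a segment between lattice points is gcd(|Δx|,|Δy|) + 1 = gcd(40,4) + 1 = 4 + 1 = 5.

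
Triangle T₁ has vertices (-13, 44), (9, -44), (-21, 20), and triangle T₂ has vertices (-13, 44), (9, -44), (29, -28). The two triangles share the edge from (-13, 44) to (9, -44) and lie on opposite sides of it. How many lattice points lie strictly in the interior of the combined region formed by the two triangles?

1663

The union is the simple quadrilateral with vertices (-13, 44), (-21, 20), (9, -44), (29, -28) in order.
Using the shoelace formula, 2A = |((-13)·20 − (-21)·44) + ((-21)·(-44) − 9·20) + (9·(-28) − 29·(-44)) + (29·44 − (-13)·(-28))| = 3344, so the area is 1672.
Along each edge there are gcd(|Δx|,|Δy|)+1 lattice points, so counting each shared vertex once the boundary has gcd(8,24) + gcd(30,64) + gcd(20,16) + gcd(42,72) = 8+2+4+6 = 20.
By Pick's theorem I = A − B/2 + 1 = 1672 − 20/2 + 1 = 1663.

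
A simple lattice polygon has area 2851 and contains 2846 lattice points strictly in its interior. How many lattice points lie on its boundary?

12

Pick's theorem gives A = I + B/2 − 1, so B = 2(A − I + 1) = 2(2851 − 2846 + 1) = 12.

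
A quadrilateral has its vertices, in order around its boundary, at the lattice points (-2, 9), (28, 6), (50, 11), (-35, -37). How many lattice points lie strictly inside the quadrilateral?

The shoelace formula gives twice the area as |[(-2)·6 − 28·9] + [28·11 − 50·6] + [50·(-37) − (-35)·11] + [(-35)·9 − (-2)·(-37)]| = 2110, so the area is 1055.
Along each edge there are gcd(|Δx|,|Δy|)+1 lattice points, so counting each shared vertex once the boundary has gcd(30,3) + gcd(22,5) + gcd(85,48) + gcd(33,46) = 3+1+1+1 = 6.
By Pick's theorem A = I + B/2 − 1, so I = 1055 − 6/2 + 1 = 1053.

1053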